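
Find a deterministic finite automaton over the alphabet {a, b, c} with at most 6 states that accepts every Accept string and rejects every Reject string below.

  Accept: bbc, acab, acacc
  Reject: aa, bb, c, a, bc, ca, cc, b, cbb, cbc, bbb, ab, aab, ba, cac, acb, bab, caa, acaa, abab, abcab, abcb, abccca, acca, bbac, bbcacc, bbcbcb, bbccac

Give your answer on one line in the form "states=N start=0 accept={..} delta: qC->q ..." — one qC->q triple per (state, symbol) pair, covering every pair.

Grow the machine one transition at a time. Run the examples from 0; the earliest place one falls off (shortest prefix, ties alphabetical) gets sent to the lowest-numbered state that keeps every Accept/Reject pair distinguishable — a pair clashes when both reach the same state with identical unread suffix — and to a fresh state only if none does.
a: 0a undefined. 0a->0: ok.
b: 0b undefined. 0b->0: no, bbc/c meet in 0 with "c" left. Open state 1: 0b->1.
c: 0c undefined. 0c->0: no, acab/b meet in 1. 0c->1: no, bbc/cbc meet in 1 with "bc" left. Open state 2: 0c->2.
ba: 1a undefined. 1a->0: ok.
bb: 1b undefined. 1b->0: no, bbc/c meet in 2. 1b->1: no, bbc/bc meet in 1 with "c" left. 1b->2: no, bbc/cc meet in 2 with "c" left. Open state 3: 1b->3.
bc: 1c undefined. 1c->0: ok.
ca: 2a undefined. 2a->0: no, acab/b meet in 1. 2a->1: no, acab/bb meet in 3. 2a->2: no, acab/acb meet in 2 with "b" left. 2a->3: no, bbc/cac meet in 3 with "c" left. Open state 4: 2a->4.
cb: 2b undefined. 2b->0: ok.
cc: 2c undefined. 2c->0: ok.
bba: 3a undefined. 3a->0: ok.
bbb: 3b undefined. 3b->0: ok.
bbc: 3c undefined. 3c->0: no, bbc/aa meet in 0. 3c->1: no, bbc/b meet in 1. 3c->2: no, bbc/c meet in 2. 3c->3: no, bbc/bb meet in 3. 3c->4: no, bbc/ca meet in 4. Open state 5: 3c->5.
caa: 4a undefined. 4a->0: ok.
cac: 4c undefined. 4c->0: no, acacc/c meet in 2. 4c->1: no, acacc/aa meet in 0. 4c->2: no, acacc/aa meet in 0. 4c->3: ok.
acab: 4b undefined. 4b->0: no, acab/aa meet in 0. 4b->1: no, acab/b meet in 1. 4b->2: no, acab/c meet in 2. 4b->3: no, acab/bb meet in 3. 4b->4: no, acab/ca meet in 4. 4b->5: ok.
bbca: 5a undefined. 5a->0: ok.
bbcb: 5b undefined. 5b->0: ok.
bbcc: 5c undefined. 5c->0: ok.
All examples now run through 6 states with every (state, symbol) defined. Accept strings end in {5}, Reject strings end in {0,1,2,3,4}; accept={5}.

states=6 start=0 accept={5} delta: 0a->0 0b->1 0c->2 1a->0 1b->3 1c->0 2a->4 2b->0 2c->0 3a->0 3b->0 3c->5 4a->0 4b->5 4c->3 5a->0 5b->0 5c->0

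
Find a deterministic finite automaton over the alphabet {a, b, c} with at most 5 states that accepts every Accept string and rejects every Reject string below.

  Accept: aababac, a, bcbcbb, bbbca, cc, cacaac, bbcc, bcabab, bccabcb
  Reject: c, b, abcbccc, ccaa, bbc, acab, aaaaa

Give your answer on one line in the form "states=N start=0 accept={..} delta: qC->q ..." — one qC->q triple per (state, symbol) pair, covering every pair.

Grow the machine one transition at a time. Run the examples from 0; the earliest place one falls off (shortest prefix, ties alphabetical) gets sent to the lowest-numbered state that keeps every Accept/Reject pair distinguishable — a pair clashes when both reach the same state with identical unread suffix — and to a fresh state only if none does.
a: 0a undefined. 0a->0: no, a/aaaaa meet in 0. Open state 1: 0a->1.
b: 0b undefined. 0b->0: ok.
c: 0c undefined. 0c->0: no, bcbcbb/c meet in 0. 0c->1: no, a/c meet in 1. Open state 2: 0c->2.
aa: 1a undefined. 1a->0: no, a/aaaaa meet in 1. 1a->1: no, a/aaaaa meet in 1. 1a->2: ok.
ab: 1b undefined. 1b->0: ok.
ac: 1c undefined. 1c->0: ok.
ca: 2a undefined. 2a->0: no, bbbca/b meet in 0. 2a->1: no, a/aaaaa meet in 1. 2a->2: no, bbbca/c meet in 2. Open state 3: 2a->3.
cc: 2c undefined. 2c->0: no, cc/b meet in 0. 2c->1: no, bbbca/ccaa meet in 3. 2c->2: no, cc/c meet in 2. 2c->3: ok.
aab: 2b undefined. 2b->0: no, aababac/b meet in 0. 2b->1: no, aababac/abcbccc meet in 3. 2b->2: ok.
cac: 3c undefined. 3c->0: ok.
cca: 3a undefined. 3a->0: no, a/ccaa meet in 1. 3a->1: no, bccabcb/c meet in 2. 3a->2: no, bbbca/ccaa meet in 3. 3a->3: no, bbbca/ccaa meet in 3. Open state 4: 3a->4.
bcab: 3b undefined. 3b->0: no, aababac/b meet in 0. 3b->1: no, bcbcbb/b meet in 0. 3b->2: no, aababac/b meet in 0. 3b->3: ok.
ccaa: 4a undefined. 4a->0: ok.
bccab: 4b undefined. 4b->0: no, bcabab/b meet in 0. 4b->1: no, bccabcb/b meet in 0. 4b->2: no, bcabab/c meet in 2. 4b->3: no, bccabcb/b meet in 0. 4b->4: ok.
bccabc: 4c undefined. 4c->0: no, aababac/b meet in 0. 4c->1: no, bccabcb/b meet in 0. 4c->2: no, aababac/c meet in 2. 4c->3: ok.
All examples now run through 5 states with every (state, symbol) defined. Accept strings end in {1,3,4}, Reject strings end in {0,2}; accept={1,3,4}.

states=5 start=0 accept={1,3,4} delta: 0a->1 0b->0 0c->2 1a->2 1b->0 1c->0 2a->3 2b->2 2c->3 3a->4 3b->3 3c->0 4a->0 4b->4 4c->3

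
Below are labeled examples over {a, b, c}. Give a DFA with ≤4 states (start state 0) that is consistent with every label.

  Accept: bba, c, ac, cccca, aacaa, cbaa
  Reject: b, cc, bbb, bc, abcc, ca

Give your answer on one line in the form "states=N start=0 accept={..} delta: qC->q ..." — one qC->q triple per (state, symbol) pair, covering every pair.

Fold the examples into a partial DFA from state 0: repeatedly fix the first undefined (state, symbol) met by the shortest-then-alphabetical prefix, trying targets in increasing order and rejecting any under which an Accept and a Reject string meet in one state with the same remainder; add a state when all current targets are rejected. Accepting states are where Accept strings end.
a: 0a undefined. 0a->0: ok.
b: 0b undefined. 0b->0: no, bba/b meet in 0. Open state 1: 0b->1.
c: 0c undefined. 0c->0: no, c/cc meet in 0. 0c->1: no, c/b meet in 1. Open state 2: 0c->2.
bb: 1b undefined. 1b->0: ok.
bc: 1c undefined. 1c->0: no, bba/bc meet in 0. 1c->1: ok.
ca: 2a undefined. 2a->0: no, bba/ca meet in 0. 2a->1: ok.
cb: 2b undefined. 2b->0: ok.
cc: 2c undefined. 2c->0: no, bba/cc meet in 0. 2c->1: ok.
aacaa: 1a undefined. 1a->0: ok.
All examples now run through 3 states with every (state, symbol) defined. Accept strings end in {0,2}, Reject strings end in {1}; accept={0,2}.

states=3 start=0 accept={0,2} delta: 0a->0 0b->1 0c->2 1a->0 1b->0 1c->1 2a->1 2b->0 2c->1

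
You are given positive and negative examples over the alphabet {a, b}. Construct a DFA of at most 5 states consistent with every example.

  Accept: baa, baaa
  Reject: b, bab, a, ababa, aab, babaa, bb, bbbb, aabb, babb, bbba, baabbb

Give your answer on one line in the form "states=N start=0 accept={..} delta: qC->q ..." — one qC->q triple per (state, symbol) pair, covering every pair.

states=4 start=0 accept={3} delta: 0a->0 0b->1 1a->2 1b->0 2a->3 2b->0 3a->3 3b->0

State merging on the prefix tree: take the shortest (then alphabetical) example prefix whose next move is undefined and point that move at state 0, else 1, else 2, ...; a target is out if some Accept/Reject pair would then sit in one state with the same input left (inseparable). If every existing state is out, open a new one.
a: 0a undefined. 0a->0: ok.
b: 0b undefined. 0b->0: no, baa/b meet in 0. Open state 1: 0b->1.
ba: 1a undefined. 1a->0: no, baa/a meet in 0. 1a->1: no, baa/b meet in 1. Open state 2: 1a->2.
bb: 1b undefined. 1b->0: ok.
baa: 2a undefined. 2a->0: no, baa/a meet in 0. 2a->1: no, baa/b meet in 1. 2a->2: no, baa/bbba meet in 2. Open state 3: 2a->3.
bab: 2b undefined. 2b->0: ok.
baaa: 3a undefined. 3a->0: no, baaa/bab meet in 0. 3a->1: no, baaa/b meet in 1. 3a->2: no, baaa/bbba meet in 2. 3a->3: ok.
baab: 3b undefined. 3b->0: ok.
All examples now run through 4 states with every (state, symbol) defined. Accept strings end in {3}, Reject strings end in {0,1,2}; accept={3}.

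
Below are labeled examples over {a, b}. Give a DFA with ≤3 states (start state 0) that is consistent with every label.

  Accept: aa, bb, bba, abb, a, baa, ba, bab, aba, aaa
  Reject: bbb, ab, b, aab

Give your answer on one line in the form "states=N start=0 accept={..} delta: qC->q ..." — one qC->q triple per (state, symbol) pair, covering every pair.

Grow the machine one transition at a time. Run the examples from 0; the earliest place one falls off (shortest prefix, ties alphabetical) gets sent to the lowest-numbered state that keeps every Accept/Reject pair distinguishable — a pair clashes when both reach the same state with identical unread suffix — and to a fresh state only if none does.
a: 0a undefined. 0a->0: ok.
b: 0b undefined. 0b->0: no, aa/bbb meet in 0. Open state 1: 0b->1.
ba: 1a undefined. 1a->0: no, bab/ab meet in 1. 1a->1: no, baa/ab meet in 1. Open state 2: 1a->2.
bb: 1b undefined. 1b->0: ok.
baa: 2a undefined. 2a->0: ok.
bab: 2b undefined. 2b->0: ok.
All examples now run through 3 states with every (state, symbol) defined. Accept strings end in {0,2}, Reject strings end in {1}; accept={0,2}.

states=3 start=0 accept={0,2} delta: 0a->0 0b->1 1a->2 1b->0 2a->0 2b->0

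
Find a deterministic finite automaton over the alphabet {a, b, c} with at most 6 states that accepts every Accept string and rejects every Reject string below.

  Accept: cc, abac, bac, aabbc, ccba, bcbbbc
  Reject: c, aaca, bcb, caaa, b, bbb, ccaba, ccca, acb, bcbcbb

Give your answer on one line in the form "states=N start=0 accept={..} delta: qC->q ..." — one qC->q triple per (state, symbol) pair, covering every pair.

Fold the examples into a partial DFA from state 0: repeatedly fix the first undefined (state, symbol) met by the shortest-then-alphabetical prefix, trying targets in increasing order and rejecting any under which an Accept and a Reject string meet in one state with the same remainder; add a state when all current targets are rejected. Accepting states are where Accept strings end.
a: 0a undefined. 0a->0: ok.
b: 0b undefined. 0b->0: no, abac/c meet in 0 with "c" left. Open state 1: 0b->1.
c: 0c undefined. 0c->0: no, cc/c meet in 0. 0c->1: ok.
ba: 1a undefined. 1a->0: no, abac/c meet in 1. 1a->1: ok.
bb: 1b undefined. 1b->0: no, aabbc/c meet in 1. 1b->1: ok.
bc: 1c undefined. 1c->0: no, ccba/c meet in 1. 1c->1: no, cc/c meet in 1. Open state 2: 1c->2.
bcb: 2b undefined. 2b->0: no, ccba/bcb meet in 0. 2b->1: no, ccba/c meet in 1. 2b->2: no, cc/bcb meet in 2. Open state 3: 2b->3.
cca: 2a undefined. 2a->0: ok.
ccc: 2c undefined. 2c->0: ok.
bcbb: 3b undefined. 3b->0: ok.
bcbc: 3c undefined. 3c->0: ok.
ccba: 3a undefined. 3a->0: no, ccba/ccca meet in 0. 3a->1: no, ccba/c meet in 1. 3a->2: ok.
All examples now run through 4 states with every (state, symbol) defined. Accept strings end in {2}, Reject strings end in {0,1,3}; accept={2}.

states=4 start=0 accept={2} delta: 0a->0 0b->1 0c->1 1a->1 1b->1 1c->2 2a->0 2b->3 2c->0 3a->2 3b->0 3c->0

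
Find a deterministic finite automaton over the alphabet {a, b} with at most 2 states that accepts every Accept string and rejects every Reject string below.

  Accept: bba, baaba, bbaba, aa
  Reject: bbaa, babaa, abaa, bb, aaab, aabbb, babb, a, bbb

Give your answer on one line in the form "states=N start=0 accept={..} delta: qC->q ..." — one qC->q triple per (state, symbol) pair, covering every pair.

states=2 start=0 accept={0} delta: 0a->1 0b->1 1a->0 1b->1

Fold the examples into a partial DFA from state 0: repeatedly fix the first undefined (state, symbol) met by the shortest-then-alphabetical prefix, trying targets in increasing order and rejecting any under which an Accept and a Reject string meet in one state with the same remainder; add a state when all current targets are rejected. Accepting states are where Accept strings end.
a: 0a undefined. 0a->0: no, aa/a meet in 0. Open state 1: 0a->1.
b: 0b undefined. 0b->0: no, bba/a meet in 1. 0b->1: ok.
aa: 1a undefined. 1a->0: ok.
ab: 1b undefined. 1b->0: no, bba/babaa meet in 1. 1b->1: ok.
All examples now run through 2 states with every (state, symbol) defined. Accept strings end in {0}, Reject strings end in {1}; accept={0}.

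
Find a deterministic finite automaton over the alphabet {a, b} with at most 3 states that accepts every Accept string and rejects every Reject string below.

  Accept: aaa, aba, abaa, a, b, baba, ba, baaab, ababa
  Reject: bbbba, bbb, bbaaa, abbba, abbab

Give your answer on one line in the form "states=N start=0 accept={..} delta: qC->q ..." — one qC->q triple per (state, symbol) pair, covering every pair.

states=3 start=0 accept={0,1} delta: 0a->0 0b->1 1a->0 1b->2 2a->2 2b->2

Fold the examples into a partial DFA from state 0: repeatedly fix the first undefined (state, symbol) met by the shortest-then-alphabetical prefix, trying targets in increasing order and rejecting any under which an Accept and a Reject string meet in one state with the same remainder; add a state when all current targets are rejected. Accepting states are where Accept strings end.
a: 0a undefined. 0a->0: ok.
b: 0b undefined. 0b->0: no, aaa/bbbba meet in 0. Open state 1: 0b->1.
ba: 1a undefined. 1a->0: ok.
bb: 1b undefined. 1b->0: no, aaa/bbbba meet in 0. 1b->1: no, aaa/bbbba meet in 0. Open state 2: 1b->2.
bba: 2a undefined. 2a->0: no, aaa/bbaaa meet in 0. 2a->1: no, aaa/bbaaa meet in 0. 2a->2: ok.
bbb: 2b undefined. 2b->0: no, aaa/bbbba meet in 0. 2b->1: no, aaa/abbba meet in 0. 2b->2: ok.
All examples now run through 3 states with every (state, symbol) defined. Accept strings end in {0,1}, Reject strings end in {2}; accept={0,1}.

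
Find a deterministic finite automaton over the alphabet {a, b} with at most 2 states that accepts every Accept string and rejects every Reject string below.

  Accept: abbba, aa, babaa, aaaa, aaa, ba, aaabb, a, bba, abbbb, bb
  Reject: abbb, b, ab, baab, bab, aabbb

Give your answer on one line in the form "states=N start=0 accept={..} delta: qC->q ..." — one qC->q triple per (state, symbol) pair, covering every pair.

Grow the machine one transition at a time. Run the examples from 0; the earliest place one falls off (shortest prefix, ties alphabetical) gets sent to the lowest-numbered state that keeps every Accept/Reject pair distinguishable — a pair clashes when both reach the same state with identical unread suffix — and to a fresh state only if none does.
a: 0a undefined. 0a->0: ok.
b: 0b undefined. 0b->0: no, abbba/abbb meet in 0. Open state 1: 0b->1.
ba: 1a undefined. 1a->0: ok.
bb: 1b undefined. 1b->0: ok.
All examples now run through 2 states with every (state, symbol) defined. Accept strings end in {0}, Reject strings end in {1}; accept={0}.

states=2 start=0 accept={0} delta: 0a->0 0b->1 1a->0 1b->0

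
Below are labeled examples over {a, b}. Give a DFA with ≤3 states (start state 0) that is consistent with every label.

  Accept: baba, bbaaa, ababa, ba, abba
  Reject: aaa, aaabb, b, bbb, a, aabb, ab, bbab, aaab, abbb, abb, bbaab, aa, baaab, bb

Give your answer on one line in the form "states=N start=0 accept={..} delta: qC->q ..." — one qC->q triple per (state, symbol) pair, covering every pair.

State merging on the prefix tree: take the shortest (then alphabetical) example prefix whose next move is undefined and point that move at state 0, else 1, else 2, ...; a target is out if some Accept/Reject pair would then sit in one state with the same input left (inseparable). If every existing state is out, open a new one.
a: 0a undefined. 0a->0: ok.
b: 0b undefined. 0b->0: no, baba/aaa meet in 0. Open state 1: 0b->1.
ba: 1a undefined. 1a->0: no, baba/aaa meet in 0. 1a->1: no, ba/b meet in 1. Open state 2: 1a->2.
bb: 1b undefined. 1b->0: no, bbaaa/aaa meet in 0. 1b->1: ok.
baa: 2a undefined. 2a->0: no, bbaaa/aaa meet in 0. 2a->1: ok.
bab: 2b undefined. 2b->0: no, baba/aaa meet in 0. 2b->1: ok.
All examples now run through 3 states with every (state, symbol) defined. Accept strings end in {2}, Reject strings end in {0,1}; accept={2}.

states=3 start=0 accept={2} delta: 0a->0 0b->1 1a->2 1b->1 2a->1 2b->1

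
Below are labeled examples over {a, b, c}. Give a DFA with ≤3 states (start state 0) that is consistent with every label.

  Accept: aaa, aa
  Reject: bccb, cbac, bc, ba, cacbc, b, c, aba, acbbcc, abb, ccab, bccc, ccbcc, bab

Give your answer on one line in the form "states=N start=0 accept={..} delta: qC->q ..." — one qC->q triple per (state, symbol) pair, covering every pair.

State merging on the prefix tree: take the shortest (then alphabetical) example prefix whose next move is undefined and point that move at state 0, else 1, else 2, ...; a target is out if some Accept/Reject pair would then sit in one state with the same input left (inseparable). If every existing state is out, open a new one.
a: 0a undefined. 0a->0: ok.
b: 0b undefined. 0b->0: no, aaa/ba meet in 0. Open state 1: 0b->1.
c: 0c undefined. 0c->0: no, aaa/c meet in 0. 0c->1: ok.
ba: 1a undefined. 1a->0: no, aaa/ba meet in 0. 1a->1: ok.
bc: 1c undefined. 1c->0: no, aaa/bc meet in 0. 1c->1: ok.
cb: 1b undefined. 1b->0: no, aaa/bccb meet in 0. 1b->1: ok.
All examples now run through 2 states with every (state, symbol) defined. Accept strings end in {0}, Reject strings end in {1}; accept={0}.

states=2 start=0 accept={0} delta: 0a->0 0b->1 0c->1 1a->1 1b->1 1c->1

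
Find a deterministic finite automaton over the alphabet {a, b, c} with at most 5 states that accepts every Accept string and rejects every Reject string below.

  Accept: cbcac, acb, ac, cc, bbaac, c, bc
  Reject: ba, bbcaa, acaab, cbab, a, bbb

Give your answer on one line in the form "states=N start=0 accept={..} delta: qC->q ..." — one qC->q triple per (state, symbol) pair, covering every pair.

states=2 start=0 accept={1} delta: 0a->0 0b->0 0c->1 1a->0 1b->1 1c->1

State merging on the prefix tree: take the shortest (then alphabetical) example prefix whose next move is undefined and point that move at state 0, else 1, else 2, ...; a target is out if some Accept/Reject pair would then sit in one state with the same input left (inseparable). If every existing state is out, open a new one.
a: 0a undefined. 0a->0: ok.
b: 0b undefined. 0b->0: ok.
c: 0c undefined. 0c->0: no, cbcac/ba meet in 0. Open state 1: 0c->1.
cb: 1b undefined. 1b->0: no, acb/ba meet in 0. 1b->1: ok.
cc: 1c undefined. 1c->0: no, cc/ba meet in 0. 1c->1: ok.
aca: 1a undefined. 1a->0: ok.
All examples now run through 2 states with every (state, symbol) defined. Accept strings end in {1}, Reject strings end in {0}; accept={1}.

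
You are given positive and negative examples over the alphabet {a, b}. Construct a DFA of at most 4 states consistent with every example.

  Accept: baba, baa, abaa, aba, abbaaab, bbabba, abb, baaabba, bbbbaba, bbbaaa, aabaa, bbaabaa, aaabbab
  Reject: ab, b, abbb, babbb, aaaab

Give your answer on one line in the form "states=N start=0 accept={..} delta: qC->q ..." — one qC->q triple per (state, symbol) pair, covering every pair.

states=4 start=0 accept={0,2,3} delta: 0a->0 0b->1 1a->0 1b->2 2a->3 2b->1 3a->2 3b->0

State merging on the prefix tree: take the shortest (then alphabetical) example prefix whose next move is undefined and point that move at state 0, else 1, else 2, ...; a target is out if some Accept/Reject pair would then sit in one state with the same input left (inseparable). If every existing state is out, open a new one.
a: 0a undefined. 0a->0: ok.
b: 0b undefined. 0b->0: no, baba/ab meet in 0. Open state 1: 0b->1.
ba: 1a undefined. 1a->0: ok.
bb: 1b undefined. 1b->0: no, abbaaab/ab meet in 1. 1b->1: no, abbaaab/ab meet in 1. Open state 2: 1b->2.
bba: 2a undefined. 2a->0: no, abbaaab/ab meet in 1. 2a->1: no, abbaaab/ab meet in 1. 2a->2: no, abbaaab/abbb meet in 2 with "b" left. Open state 3: 2a->3.
bbb: 2b undefined. 2b->0: no, baba/abbb meet in 0. 2b->1: ok.
bbaa: 3a undefined. 3a->0: no, abbaaab/ab meet in 1. 3a->1: no, abbaaab/ab meet in 1. 3a->2: ok.
bbab: 3b undefined. 3b->0: ok.
All examples now run through 4 states with every (state, symbol) defined. Accept strings end in {0,2,3}, Reject strings end in {1}; accept={0,2,3}.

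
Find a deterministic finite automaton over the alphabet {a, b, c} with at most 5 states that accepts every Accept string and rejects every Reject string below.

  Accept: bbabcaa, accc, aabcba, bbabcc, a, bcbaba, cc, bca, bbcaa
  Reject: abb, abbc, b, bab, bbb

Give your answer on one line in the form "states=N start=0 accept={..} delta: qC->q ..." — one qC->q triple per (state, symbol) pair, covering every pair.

states=3 start=0 accept={0} delta: 0a->0 0b->1 0c->0 1a->0 1b->1 1c->2 2a->0 2b->0 2c->0

Grow the machine one transition at a time. Run the examples from 0; the earliest place one falls off (shortest prefix, ties alphabetical) gets sent to the lowest-numbered state that keeps every Accept/Reject pair distinguishable — a pair clashes when both reach the same state with identical unread suffix — and to a fresh state only if none does.
a: 0a undefined. 0a->0: ok.
b: 0b undefined. 0b->0: no, a/abb meet in 0. Open state 1: 0b->1.
c: 0c undefined. 0c->0: ok.
ba: 1a undefined. 1a->0: ok.
bb: 1b undefined. 1b->0: no, accc/abb meet in 0. 1b->1: ok.
bc: 1c undefined. 1c->0: no, bbabcaa/abbc meet in 0. 1c->1: no, bbabcc/abb meet in 1. Open state 2: 1c->2.
bca: 2a undefined. 2a->0: ok.
bcb: 2b undefined. 2b->0: ok.
bbabcc: 2c undefined. 2c->0: ok.
All examples now run through 3 states with every (state, symbol) defined. Accept strings end in {0}, Reject strings end in {1,2}; accept={0}.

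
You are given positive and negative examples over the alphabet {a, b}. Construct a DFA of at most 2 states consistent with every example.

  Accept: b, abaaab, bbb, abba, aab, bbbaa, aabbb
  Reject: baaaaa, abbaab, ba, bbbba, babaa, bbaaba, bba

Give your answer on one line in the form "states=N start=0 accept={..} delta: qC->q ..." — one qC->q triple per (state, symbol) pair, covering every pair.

states=2 start=0 accept={0} delta: 0a->1 0b->0 1a->0 1b->1

Fold the examples into a partial DFA from state 0: repeatedly fix the first undefined (state, symbol) met by the shortest-then-alphabetical prefix, trying targets in increasing order and rejecting any under which an Accept and a Reject string meet in one state with the same remainder; add a state when all current targets are rejected. Accepting states are where Accept strings end.
a: 0a undefined. 0a->0: no, abba/bba meet in 0 with "bba" left. Open state 1: 0a->1.
b: 0b undefined. 0b->0: ok.
aa: 1a undefined. 1a->0: ok.
ab: 1b undefined. 1b->0: no, b/abbaab meet in 0. 1b->1: ok.
All examples now run through 2 states with every (state, symbol) defined. Accept strings end in {0}, Reject strings end in {1}; accept={0}.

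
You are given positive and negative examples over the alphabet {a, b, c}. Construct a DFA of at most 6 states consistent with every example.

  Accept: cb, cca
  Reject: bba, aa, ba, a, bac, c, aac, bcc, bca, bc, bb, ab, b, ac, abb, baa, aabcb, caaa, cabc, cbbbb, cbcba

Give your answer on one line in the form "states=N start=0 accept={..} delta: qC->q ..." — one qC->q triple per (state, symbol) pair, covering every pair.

states=4 start=0 accept={3} delta: 0a->0 0b->1 0c->2 1a->0 1b->0 1c->0 2a->0 2b->3 2c->3 3a->3 3b->0 3c->0

Fold the examples into a partial DFA from state 0: repeatedly fix the first undefined (state, symbol) met by the shortest-then-alphabetical prefix, trying targets in increasing order and rejecting any under which an Accept and a Reject string meet in one state with the same remainder; add a state when all current targets are rejected. Accepting states are where Accept strings end.
a: 0a undefined. 0a->0: ok.
b: 0b undefined. 0b->0: no, cb/aabcb meet in 0 with "cb" left. Open state 1: 0b->1.
c: 0c undefined. 0c->0: no, cb/ab meet in 1. 0c->1: no, cb/bb meet in 1 with "b" left. Open state 2: 0c->2.
ba: 1a undefined. 1a->0: ok.
bb: 1b undefined. 1b->0: ok.
bc: 1c undefined. 1c->0: ok.
ca: 2a undefined. 2a->0: ok.
cb: 2b undefined. 2b->0: no, cb/bba meet in 0. 2b->1: no, cb/ab meet in 1. 2b->2: no, cb/bac meet in 2. Open state 3: 2b->3.
cc: 2c undefined. 2c->0: no, cca/bba meet in 0. 2c->1: no, cca/bba meet in 0. 2c->2: no, cca/bba meet in 0. 2c->3: ok.
cbb: 3b undefined. 3b->0: ok.
cbc: 3c undefined. 3c->0: ok.
cca: 3a undefined. 3a->0: no, cca/bba meet in 0. 3a->1: no, cca/ab meet in 1. 3a->2: no, cca/bac meet in 2. 3a->3: ok.
All examples now run through 4 states with every (state, symbol) defined. Accept strings end in {3}, Reject strings end in {0,1,2}; accept={3}.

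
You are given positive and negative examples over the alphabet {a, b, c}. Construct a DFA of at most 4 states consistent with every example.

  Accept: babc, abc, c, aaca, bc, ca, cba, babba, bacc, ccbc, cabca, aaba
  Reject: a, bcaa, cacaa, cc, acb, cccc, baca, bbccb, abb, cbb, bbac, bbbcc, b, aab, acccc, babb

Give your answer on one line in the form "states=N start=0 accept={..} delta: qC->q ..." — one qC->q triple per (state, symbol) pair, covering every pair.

Grow the machine one transition at a time. Run the examples from 0; the earliest place one falls off (shortest prefix, ties alphabetical) gets sent to the lowest-numbered state that keeps every Accept/Reject pair distinguishable — a pair clashes when both reach the same state with identical unread suffix — and to a fresh state only if none does.
a: 0a undefined. 0a->0: ok.
b: 0b undefined. 0b->0: no, babc/bbac meet in 0 with "c" left. Open state 1: 0b->1.
c: 0c undefined. 0c->0: no, c/a meet in 0. 0c->1: no, abc/cc meet in 1 with "c" left. Open state 2: 0c->2.
ba: 1a undefined. 1a->0: no, aaca/baca meet in 2 with "a" left. 1a->1: no, aaba/b meet in 1. 1a->2: ok.
bb: 1b undefined. 1b->0: no, c/bbac meet in 2. 1b->1: ok.
bc: 1c undefined. 1c->0: no, abc/a meet in 0. 1c->1: no, abc/bbccb meet in 1. 1c->2: ok.
ca: 2a undefined. 2a->0: no, aaca/a meet in 0. 2a->1: no, abc/bcaa meet in 2. 2a->2: no, abc/bcaa meet in 2. Open state 3: 2a->3.
cb: 2b undefined. 2b->0: no, cba/a meet in 0. 2b->1: ok.
cc: 2c undefined. 2c->0: ok.
cab: 3b undefined. 3b->0: ok.
cac: 3c undefined. 3c->0: ok.
bcaa: 3a undefined. 3a->0: ok.
All examples now run through 4 states with every (state, symbol) defined. Accept strings end in {2,3}, Reject strings end in {0,1}; accept={2,3}.

states=4 start=0 accept={2,3} delta: 0a->0 0b->1 0c->2 1a->2 1b->1 1c->2 2a->3 2b->1 2c->0 3a->0 3b->0 3c->0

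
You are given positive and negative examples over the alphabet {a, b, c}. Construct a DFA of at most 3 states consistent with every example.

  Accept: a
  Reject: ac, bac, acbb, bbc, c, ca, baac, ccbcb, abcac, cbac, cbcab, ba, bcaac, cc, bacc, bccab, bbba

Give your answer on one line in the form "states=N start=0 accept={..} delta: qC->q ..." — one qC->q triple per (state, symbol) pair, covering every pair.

states=2 start=0 accept={0} delta: 0a->0 0b->1 0c->1 1a->1 1b->1 1c->1

State merging on the prefix tree: take the shortest (then alphabetical) example prefix whose next move is undefined and point that move at state 0, else 1, else 2, ...; a target is out if some Accept/Reject pair would then sit in one state with the same input left (inseparable). If every existing state is out, open a new one.
a: 0a undefined. 0a->0: ok.
b: 0b undefined. 0b->0: no, a/ba meet in 0. Open state 1: 0b->1.
c: 0c undefined. 0c->0: no, a/ac meet in 0. 0c->1: ok.
ba: 1a undefined. 1a->0: no, a/ca meet in 0. 1a->1: ok.
bb: 1b undefined. 1b->0: no, a/cbcab meet in 0. 1b->1: ok.
bc: 1c undefined. 1c->0: no, a/bac meet in 0. 1c->1: ok.
All examples now run through 2 states with every (state, symbol) defined. Accept strings end in {0}, Reject strings end in {1}; accept={0}.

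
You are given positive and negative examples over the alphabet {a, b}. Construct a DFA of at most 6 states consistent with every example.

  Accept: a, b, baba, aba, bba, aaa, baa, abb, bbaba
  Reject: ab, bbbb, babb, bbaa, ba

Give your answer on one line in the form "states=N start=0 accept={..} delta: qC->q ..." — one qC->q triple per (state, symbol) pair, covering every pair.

states=3 start=0 accept={1} delta: 0a->1 0b->1 1a->2 1b->0 2a->1 2b->2

Fold the examples into a partial DFA from state 0: repeatedly fix the first undefined (state, symbol) met by the shortest-then-alphabetical prefix, trying targets in increasing order and rejecting any under which an Accept and a Reject string meet in one state with the same remainder; add a state when all current targets are rejected. Accepting states are where Accept strings end.
a: 0a undefined. 0a->0: no, b/ab meet in 0 with "b" left. Open state 1: 0a->1.
b: 0b undefined. 0b->0: no, a/ba meet in 1. 0b->1: ok.
aa: 1a undefined. 1a->0: no, baba/ba meet in 0. 1a->1: no, a/ba meet in 1. Open state 2: 1a->2.
ab: 1b undefined. 1b->0: ok.
aaa: 2a undefined. 2a->0: no, aaa/ab meet in 0. 2a->1: ok.
bab: 2b undefined. 2b->0: no, a/babb meet in 1. 2b->1: no, baba/bbaa meet in 2. 2b->2: ok.
All examples now run through 3 states with every (state, symbol) defined. Accept strings end in {1}, Reject strings end in {0,2}; accept={1}.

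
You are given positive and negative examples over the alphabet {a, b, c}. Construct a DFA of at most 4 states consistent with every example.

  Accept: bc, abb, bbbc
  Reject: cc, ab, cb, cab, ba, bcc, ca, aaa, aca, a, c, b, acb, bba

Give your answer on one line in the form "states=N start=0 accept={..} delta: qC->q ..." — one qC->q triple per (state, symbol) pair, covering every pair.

Fold the examples into a partial DFA from state 0: repeatedly fix the first undefined (state, symbol) met by the shortest-then-alphabetical prefix, trying targets in increasing order and rejecting any under which an Accept and a Reject string meet in one state with the same remainder; add a state when all current targets are rejected. Accepting states are where Accept strings end.
a: 0a undefined. 0a->0: ok.
b: 0b undefined. 0b->0: no, bc/c meet in 0 with "c" left. Open state 1: 0b->1.
c: 0c undefined. 0c->0: ok.
ba: 1a undefined. 1a->0: ok.
bb: 1b undefined. 1b->0: no, abb/cc meet in 0. 1b->1: no, abb/ab meet in 1. Open state 2: 1b->2.
bc: 1c undefined. 1c->0: no, bc/cc meet in 0. 1c->1: no, bc/ab meet in 1. 1c->2: ok.
bba: 2a undefined. 2a->0: ok.
bbb: 2b undefined. 2b->0: no, bbbc/cc meet in 0. 2b->1: ok.
bcc: 2c undefined. 2c->0: ok.
All examples now run through 3 states with every (state, symbol) defined. Accept strings end in {2}, Reject strings end in {0,1}; accept={2}.

states=3 start=0 accept={2} delta: 0a->0 0b->1 0c->0 1a->0 1b->2 1c->2 2a->0 2b->1 2c->0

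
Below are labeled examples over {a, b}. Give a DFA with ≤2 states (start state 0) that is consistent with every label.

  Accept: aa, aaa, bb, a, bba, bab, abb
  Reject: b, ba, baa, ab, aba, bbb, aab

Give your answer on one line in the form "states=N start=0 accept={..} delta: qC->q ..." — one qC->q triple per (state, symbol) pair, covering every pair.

states=2 start=0 accept={0} delta: 0a->0 0b->1 1a->1 1b->0

State merging on the prefix tree: take the shortest (then alphabetical) example prefix whose next move is undefined and point that move at state 0, else 1, else 2, ...; a target is out if some Accept/Reject pair would then sit in one state with the same input left (inseparable). If every existing state is out, open a new one.
a: 0a undefined. 0a->0: ok.
b: 0b undefined. 0b->0: no, aa/b meet in 0. Open state 1: 0b->1.
ba: 1a undefined. 1a->0: no, aa/ba meet in 0. 1a->1: ok.
bb: 1b undefined. 1b->0: ok.
All examples now run through 2 states with every (state, symbol) defined. Accept strings end in {0}, Reject strings end in {1}; accept={0}.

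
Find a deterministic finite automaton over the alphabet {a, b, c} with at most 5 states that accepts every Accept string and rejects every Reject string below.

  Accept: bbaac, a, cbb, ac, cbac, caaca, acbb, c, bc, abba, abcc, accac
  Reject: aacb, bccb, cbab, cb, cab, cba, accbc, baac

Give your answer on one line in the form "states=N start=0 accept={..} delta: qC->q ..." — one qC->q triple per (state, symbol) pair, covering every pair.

Fold the examples into a partial DFA from state 0: repeatedly fix the first undefined (state, symbol) met by the shortest-then-alphabetical prefix, trying targets in increasing order and rejecting any under which an Accept and a Reject string meet in one state with the same remainder; add a state when all current targets are rejected. Accepting states are where Accept strings end.
a: 0a undefined. 0a->0: ok.
b: 0b undefined. 0b->0: no, bbaac/baac meet in 0 with "c" left. Open state 1: 0b->1.
c: 0c undefined. 0c->0: no, bc/accbc meet in 1 with "c" left. 0c->1: no, abba/cba meet in 1 with "ba" left. Open state 2: 0c->2.
ba: 1a undefined. 1a->0: no, ac/baac meet in 2. 1a->1: no, bc/baac meet in 1 with "c" left. 1a->2: ok.
bb: 1b undefined. 1b->0: ok.
bc: 1c undefined. 1c->0: ok.
ca: 2a undefined. 2a->0: no, bbaac/baac meet in 2. 2a->1: no, a/cab meet in 0. 2a->2: ok.
cb: 2b undefined. 2b->0: no, a/aacb meet in 0. 2b->1: no, bbaac/cba meet in 2. 2b->2: no, bbaac/aacb meet in 2. Open state 3: 2b->3.
acc: 2c undefined. 2c->0: no, a/accbc meet in 0. 2c->1: no, bbaac/accbc meet in 2. 2c->2: no, bbaac/baac meet in 2. 2c->3: no, caaca/cba meet in 3 with "a" left. Open state 4: 2c->4.
cba: 3a undefined. 3a->0: no, a/cba meet in 0. 3a->1: no, a/cbab meet in 0. 3a->2: no, bbaac/cba meet in 2. 3a->3: no, cbb/cbab meet in 3 with "b" left. 3a->4: ok.
cbb: 3b undefined. 3b->0: ok.
acca: 4a undefined. 4a->0: ok.
accb: 4b undefined. 4b->0: no, bbaac/accbc meet in 2. 4b->1: no, a/accbc meet in 0. 4b->2: no, bbaac/cbab meet in 2. 4b->3: ok.
cbac: 4c undefined. 4c->0: ok.
accbc: 3c undefined. 3c->0: no, a/accbc meet in 0. 3c->1: ok.
All examples now run through 5 states with every (state, symbol) defined. Accept strings end in {0,2}, Reject strings end in {1,3,4}; accept={0,2}.

states=5 start=0 accept={0,2} delta: 0a->0 0b->1 0c->2 1a->2 1b->0 1c->0 2a->2 2b->3 2c->4 3a->4 3b->0 3c->1 4a->0 4b->3 4c->0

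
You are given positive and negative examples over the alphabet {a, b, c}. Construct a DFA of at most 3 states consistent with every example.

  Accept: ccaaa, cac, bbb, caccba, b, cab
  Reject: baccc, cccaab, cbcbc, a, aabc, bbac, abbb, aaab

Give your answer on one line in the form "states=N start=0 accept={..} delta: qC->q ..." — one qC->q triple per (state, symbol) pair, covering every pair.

Fold the examples into a partial DFA from state 0: repeatedly fix the first undefined (state, symbol) met by the shortest-then-alphabetical prefix, trying targets in increasing order and rejecting any under which an Accept and a Reject string meet in one state with the same remainder; add a state when all current targets are rejected. Accepting states are where Accept strings end.
a: 0a undefined. 0a->0: no, bbb/abbb meet in 0 with "bbb" left. Open state 1: 0a->1.
b: 0b undefined. 0b->0: ok.
c: 0c undefined. 0c->0: no, cac/bbac meet in 1 with "c" left. 0c->1: ok.
aa: 1a undefined. 1a->0: no, cac/a meet in 1. 1a->1: no, cac/bbac meet in 1 with "c" left. Open state 2: 1a->2.
ab: 1b undefined. 1b->0: no, bbb/abbb meet in 0. 1b->1: ok.
cc: 1c undefined. 1c->0: no, bbb/baccc meet in 0. 1c->1: ok.
aaa: 2a undefined. 2a->0: no, ccaaa/baccc meet in 1. 2a->1: ok.
aab: 2b undefined. 2b->0: ok.
cac: 2c undefined. 2c->0: ok.
All examples now run through 3 states with every (state, symbol) defined. Accept strings end in {0,2}, Reject strings end in {1}; accept={0,2}.

states=3 start=0 accept={0,2} delta: 0a->1 0b->0 0c->1 1a->2 1b->1 1c->1 2a->1 2b->0 2c->0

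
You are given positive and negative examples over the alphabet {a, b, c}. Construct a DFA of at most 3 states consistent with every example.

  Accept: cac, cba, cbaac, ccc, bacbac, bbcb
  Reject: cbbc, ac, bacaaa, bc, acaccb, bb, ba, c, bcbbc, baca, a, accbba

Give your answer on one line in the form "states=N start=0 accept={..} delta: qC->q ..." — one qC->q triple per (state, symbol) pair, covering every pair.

states=3 start=0 accept={2} delta: 0a->0 0b->0 0c->1 1a->1 1b->2 1c->2 2a->2 2b->0 2c->2

Fold the examples into a partial DFA from state 0: repeatedly fix the first undefined (state, symbol) met by the shortest-then-alphabetical prefix, trying targets in increasing order and rejecting any under which an Accept and a Reject string meet in one state with the same remainder; add a state when all current targets are rejected. Accepting states are where Accept strings end.
a: 0a undefined. 0a->0: ok.
b: 0b undefined. 0b->0: ok.
c: 0c undefined. 0c->0: no, cac/cbbc meet in 0. Open state 1: 0c->1.
ca: 1a undefined. 1a->0: no, cac/ac meet in 1. 1a->1: ok.
cb: 1b undefined. 1b->0: no, cba/bb meet in 0. 1b->1: no, cac/cbbc meet in 1 with "c" left. Open state 2: 1b->2.
cc: 1c undefined. 1c->0: no, cac/bb meet in 0. 1c->1: no, cac/ac meet in 1. 1c->2: ok.
cba: 2a undefined. 2a->0: no, cba/bb meet in 0. 2a->1: no, cba/ac meet in 1. 2a->2: ok.
cbb: 2b undefined. 2b->0: ok.
ccc: 2c undefined. 2c->0: no, cbaac/acaccb meet in 0. 2c->1: no, cac/acaccb meet in 2. 2c->2: ok.
All examples now run through 3 states with every (state, symbol) defined. Accept strings end in {2}, Reject strings end in {0,1}; accept={2}.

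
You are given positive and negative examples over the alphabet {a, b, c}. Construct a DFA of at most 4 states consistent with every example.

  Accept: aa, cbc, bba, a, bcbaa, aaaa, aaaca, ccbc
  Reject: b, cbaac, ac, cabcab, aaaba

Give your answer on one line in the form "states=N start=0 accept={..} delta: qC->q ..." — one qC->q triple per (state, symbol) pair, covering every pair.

State merging on the prefix tree: take the shortest (then alphabetical) example prefix whose next move is undefined and point that move at state 0, else 1, else 2, ...; a target is out if some Accept/Reject pair would then sit in one state with the same input left (inseparable). If every existing state is out, open a new one.
a: 0a undefined. 0a->0: ok.
b: 0b undefined. 0b->0: no, aa/b meet in 0. Open state 1: 0b->1.
c: 0c undefined. 0c->0: no, aa/ac meet in 0. 0c->1: no, aaaca/aaaba meet in 1 with "a" left. Open state 2: 0c->2.
bb: 1b undefined. 1b->0: ok.
bc: 1c undefined. 1c->0: ok.
ca: 2a undefined. 2a->0: ok.
cb: 2b undefined. 2b->0: no, cbc/cbaac meet in 2. 2b->1: ok.
cc: 2c undefined. 2c->0: ok.
cba: 1a undefined. 1a->0: no, aa/aaaba meet in 0. 1a->1: no, aa/cbaac meet in 0. 1a->2: ok.
All examples now run through 3 states with every (state, symbol) defined. Accept strings end in {0}, Reject strings end in {1,2}; accept={0}.

states=3 start=0 accept={0} delta: 0a->0 0b->1 0c->2 1a->2 1b->0 1c->0 2a->0 2b->1 2c->0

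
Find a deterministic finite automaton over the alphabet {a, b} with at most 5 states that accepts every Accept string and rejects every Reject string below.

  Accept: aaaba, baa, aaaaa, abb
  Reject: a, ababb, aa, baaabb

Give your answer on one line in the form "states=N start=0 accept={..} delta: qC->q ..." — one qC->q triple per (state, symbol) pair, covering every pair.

states=5 start=0 accept={0,3} delta: 0a->1 0b->1 1a->2 1b->2 2a->3 2b->0 3a->2 3b->4 4a->0 4b->1

Fold the examples into a partial DFA from state 0: repeatedly fix the first undefined (state, symbol) met by the shortest-then-alphabetical prefix, trying targets in increasing order and rejecting any under which an Accept and a Reject string meet in one state with the same remainder; add a state when all current targets are rejected. Accepting states are where Accept strings end.
a: 0a undefined. 0a->0: no, aaaaa/a meet in 0. Open state 1: 0a->1.
b: 0b undefined. 0b->0: no, baa/aa meet in 1 with "a" left. 0b->1: ok.
aa: 1a undefined. 1a->0: no, baa/a meet in 1. 1a->1: no, baa/a meet in 1. Open state 2: 1a->2.
ab: 1b undefined. 1b->0: no, abb/a meet in 1. 1b->1: no, abb/a meet in 1. 1b->2: ok.
aaa: 2a undefined. 2a->0: no, aaaba/ababb meet in 2. 2a->1: no, aaaba/a meet in 1. 2a->2: no, baa/aa meet in 2. Open state 3: 2a->3.
abb: 2b undefined. 2b->0: ok.
aaaa: 3a undefined. 3a->0: no, aaaaa/a meet in 1. 3a->1: no, aaaaa/aa meet in 2. 3a->2: ok.
aaab: 3b undefined. 3b->0: no, aaaba/a meet in 1. 3b->1: no, aaaba/ababb meet in 2. 3b->2: no, abb/ababb meet in 0. 3b->3: no, aaaba/aa meet in 2. Open state 4: 3b->4.
aaaba: 4a undefined. 4a->0: ok.
ababb: 4b undefined. 4b->0: no, aaaba/ababb meet in 0. 4b->1: ok.
All examples now run through 5 states with every (state, symbol) defined. Accept strings end in {0,3}, Reject strings end in {1,2}; accept={0,3}.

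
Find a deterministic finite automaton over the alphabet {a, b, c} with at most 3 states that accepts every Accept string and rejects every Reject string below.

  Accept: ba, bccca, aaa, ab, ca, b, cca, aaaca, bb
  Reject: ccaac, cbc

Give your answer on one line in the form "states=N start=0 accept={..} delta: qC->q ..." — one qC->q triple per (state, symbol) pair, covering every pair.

State merging on the prefix tree: take the shortest (then alphabetical) example prefix whose next move is undefined and point that move at state 0, else 1, else 2, ...; a target is out if some Accept/Reject pair would then sit in one state with the same input left (inseparable). If every existing state is out, open a new one.
a: 0a undefined. 0a->0: ok.
b: 0b undefined. 0b->0: ok.
c: 0c undefined. 0c->0: no, ba/ccaac meet in 0. Open state 1: 0c->1.
ca: 1a undefined. 1a->0: ok.
cb: 1b undefined. 1b->0: ok.
cc: 1c undefined. 1c->0: ok.
All examples now run through 2 states with every (state, symbol) defined. Accept strings end in {0}, Reject strings end in {1}; accept={0}.

states=2 start=0 accept={0} delta: 0a->0 0b->0 0c->1 1a->0 1b->0 1c->0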